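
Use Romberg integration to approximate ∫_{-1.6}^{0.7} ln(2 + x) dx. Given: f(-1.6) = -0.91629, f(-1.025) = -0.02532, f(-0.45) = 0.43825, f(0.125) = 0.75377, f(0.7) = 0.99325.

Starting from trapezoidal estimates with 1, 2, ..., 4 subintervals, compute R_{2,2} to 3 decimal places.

R_{0,0} (trapezoid, 1 panel, h=2.3000): 0.08850
R_{1,0} (trapezoid, 2 panels, h=1.1500): 0.54824
R_{2,0} (trapezoid, 4 panels, h=0.5750): 0.69298
R_{1,1} = 0.54824 + (0.54824 − 0.08850)/3 = 0.70149
R_{2,1} = 0.69298 + (0.69298 − 0.54824)/3 = 0.74123
R_{2,2} = 0.74123 + (0.74123 − 0.70149)/15 = 0.74388

0.744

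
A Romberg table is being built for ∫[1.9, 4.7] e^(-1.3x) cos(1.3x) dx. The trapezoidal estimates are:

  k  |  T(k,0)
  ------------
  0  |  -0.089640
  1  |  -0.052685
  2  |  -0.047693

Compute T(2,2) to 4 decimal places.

Richardson extrapolation on the trapezoidal column (denominator 4−1=3):
T(1,1) = (4·(-0.052685) − (-0.089640)) / 3 = -0.040367
T(2,1) = (4·(-0.047693) − (-0.052685)) / 3 = -0.046029
T(2,2) = (16·(-0.046029) − (-0.040367)) / 15 = -0.046406

-0.0464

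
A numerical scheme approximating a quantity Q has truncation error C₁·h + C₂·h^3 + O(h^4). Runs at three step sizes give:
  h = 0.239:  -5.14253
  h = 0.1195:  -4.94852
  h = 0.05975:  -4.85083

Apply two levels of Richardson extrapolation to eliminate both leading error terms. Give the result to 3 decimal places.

First eliminate the h term (factor 2^1 = 2):
  B₁ = (2·(-4.94852) − (-5.14253))/1 = -4.75451
  B₂ = (2·(-4.85083) − (-4.94852))/1 = -4.75314
Then eliminate the h^3 term (factor 2^3 = 8):
  (8·(-4.75314) − (-4.75451))/7 = -4.75294

-4.753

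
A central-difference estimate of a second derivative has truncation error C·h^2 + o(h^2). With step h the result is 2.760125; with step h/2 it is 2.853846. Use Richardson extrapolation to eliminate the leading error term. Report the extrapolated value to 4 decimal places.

The leading error scales as h^2; refining by a factor of 2 reduces it by 2^2 = 4.
Extrapolated value = (4·A(h/2) − A(h)) / (4 − 1)
= (4·2.853846 − 2.760125) / 3
= 8.655259 / 3 = 2.885086

2.8851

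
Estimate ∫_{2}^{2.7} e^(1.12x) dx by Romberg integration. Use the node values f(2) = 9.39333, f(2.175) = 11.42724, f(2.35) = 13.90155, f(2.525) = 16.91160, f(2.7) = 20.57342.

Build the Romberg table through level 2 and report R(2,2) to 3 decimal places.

9.982

R(0,0) (trapezoid, 1 panel, h=0.7000): 10.48836
R(1,0) (trapezoid, 2 panels, h=0.3500): 10.10972
R(2,0) (trapezoid, 4 panels, h=0.1750): 10.01416
R(1,1) = 10.10972 + (10.10972 − 10.48836)/3 = 9.98351
R(2,1) = 10.01416 + (10.01416 − 10.10972)/3 = 9.98231
R(2,2) = 9.98231 + (9.98231 − 9.98351)/15 = 9.98223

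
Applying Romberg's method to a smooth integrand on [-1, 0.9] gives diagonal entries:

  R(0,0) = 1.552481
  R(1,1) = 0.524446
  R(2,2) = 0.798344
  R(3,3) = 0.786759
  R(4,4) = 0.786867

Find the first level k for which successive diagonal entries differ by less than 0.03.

k = 3

|R(1,1) − R(0,0)| = 1.028035 ≥ 0.03
|R(2,2) − R(1,1)| = 0.273898 ≥ 0.03
|R(3,3) − R(2,2)| = 0.011585 < 0.03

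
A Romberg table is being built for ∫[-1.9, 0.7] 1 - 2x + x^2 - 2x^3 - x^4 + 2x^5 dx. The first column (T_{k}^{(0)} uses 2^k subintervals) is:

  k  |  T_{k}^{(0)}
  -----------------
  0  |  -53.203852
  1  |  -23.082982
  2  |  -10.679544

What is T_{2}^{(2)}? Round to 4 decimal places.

-6.1119

Richardson extrapolation on the trapezoidal column (denominator 4−1=3):
T_{1}^{(1)} = (4·(-23.082982) − (-53.203852)) / 3 = -13.042692
T_{2}^{(1)} = -10.679544 + (-10.679544 − (-23.082982))/3 = -6.545065
T_{2}^{(2)} = (16·(-6.545065) − (-13.042692)) / 15 = -6.111890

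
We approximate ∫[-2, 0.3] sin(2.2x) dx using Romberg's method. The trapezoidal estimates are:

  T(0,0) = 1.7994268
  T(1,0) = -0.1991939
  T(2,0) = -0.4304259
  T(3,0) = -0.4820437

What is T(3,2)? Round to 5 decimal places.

-0.49870

T(2,1) = (4·(-0.4304259) − (-0.1991939)) / 3 = -0.5075032
T(3,1) = (4·(-0.4820437) − (-0.4304259)) / 3 = -0.4992496
T(3,2) = (16·(-0.4992496) − (-0.5075032)) / 15 = -0.4986994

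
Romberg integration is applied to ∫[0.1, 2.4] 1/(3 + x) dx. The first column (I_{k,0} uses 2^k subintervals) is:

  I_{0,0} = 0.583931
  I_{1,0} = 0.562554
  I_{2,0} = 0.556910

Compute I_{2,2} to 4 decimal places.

I_{1,1} = 0.562554 + (0.562554 − 0.583931)/3 = 0.555428
I_{2,1} = (4·0.556910 − 0.562554) / 3 = 0.555029
I_{2,2} = 0.555029 + (0.555029 − 0.555428)/15 = 0.555002

0.5550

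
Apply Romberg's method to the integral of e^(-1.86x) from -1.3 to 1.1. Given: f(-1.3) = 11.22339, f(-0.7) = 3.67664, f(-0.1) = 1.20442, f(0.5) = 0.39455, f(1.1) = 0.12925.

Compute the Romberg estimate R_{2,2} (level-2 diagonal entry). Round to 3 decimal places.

5.979

R_{0,0} (trapezoid, 1 panel, h=2.4000): 13.62317
R_{1,0} (trapezoid, 2 panels, h=1.2000): 8.25689
R_{2,0} (trapezoid, 4 panels, h=0.6000): 6.57116
R_{1,1} = 8.25689 + (8.25689 − 13.62317)/3 = 6.46813
R_{2,1} = 6.57116 + (6.57116 − 8.25689)/3 = 6.00925
R_{2,2} = 6.00925 + (6.00925 − 6.46813)/15 = 5.97866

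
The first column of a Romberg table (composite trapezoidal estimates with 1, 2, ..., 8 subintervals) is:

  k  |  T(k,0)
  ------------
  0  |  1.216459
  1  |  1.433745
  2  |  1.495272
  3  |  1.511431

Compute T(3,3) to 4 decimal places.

1.5169

Richardson extrapolation on the trapezoidal column (denominator 4−1=3):
T(1,1) = 1.433745 + (1.433745 − 1.216459)/3 = 1.506174
T(2,1) = 1.495272 + (1.495272 − 1.433745)/3 = 1.515781
T(3,1) = (4·1.511431 − 1.495272) / 3 = 1.516817
T(2,2) = (16·1.515781 − 1.506174) / 15 = 1.516421
T(3,2) = (16·1.516817 − 1.515781) / 15 = 1.516886
T(3,3) = (64·1.516886 − 1.516421) / 63 = 1.516893
(Column j=1 coincides with Simpson's rule on the same nodes.)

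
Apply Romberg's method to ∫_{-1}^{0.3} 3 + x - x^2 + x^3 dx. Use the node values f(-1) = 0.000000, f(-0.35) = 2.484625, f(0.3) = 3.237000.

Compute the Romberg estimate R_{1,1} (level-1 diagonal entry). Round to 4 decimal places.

R_{0,0} (trapezoid, 1 panel, h=1.3000): 2.104050
R_{1,0} (trapezoid, 2 panels, h=0.6500): 2.667031
R_{1,1} = 2.667031 + (2.667031 − 2.104050)/3 = 2.854691

2.8547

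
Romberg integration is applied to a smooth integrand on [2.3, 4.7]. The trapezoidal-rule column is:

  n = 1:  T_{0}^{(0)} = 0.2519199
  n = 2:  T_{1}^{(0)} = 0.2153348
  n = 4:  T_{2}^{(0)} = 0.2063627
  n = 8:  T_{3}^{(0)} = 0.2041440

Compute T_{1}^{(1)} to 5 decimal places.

Richardson extrapolation on the trapezoidal column (denominator 4−1=3):
T_{1}^{(1)} = 0.2153348 + (0.2153348 − 0.2519199)/3 = 0.2031398

0.20314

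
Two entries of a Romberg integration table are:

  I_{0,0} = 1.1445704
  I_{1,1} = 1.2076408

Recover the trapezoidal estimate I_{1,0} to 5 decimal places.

1.19187

From I_{1,1} = (4·I_{1,0} − I_{0,0})/3, solve for I_{1,0}:
4·I_{1,0} = 3·1.2076408 + 1.1445704 = 4.7674928
I_{1,0} = 1.1918732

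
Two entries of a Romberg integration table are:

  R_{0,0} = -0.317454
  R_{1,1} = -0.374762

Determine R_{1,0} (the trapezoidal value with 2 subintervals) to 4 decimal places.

-0.3604

From R_{1,1} = (4·R_{1,0} − R_{0,0})/3, solve for R_{1,0}:
4·R_{1,0} = 3·(-0.374762) + (-0.317454) = -1.441740
R_{1,0} = -0.360435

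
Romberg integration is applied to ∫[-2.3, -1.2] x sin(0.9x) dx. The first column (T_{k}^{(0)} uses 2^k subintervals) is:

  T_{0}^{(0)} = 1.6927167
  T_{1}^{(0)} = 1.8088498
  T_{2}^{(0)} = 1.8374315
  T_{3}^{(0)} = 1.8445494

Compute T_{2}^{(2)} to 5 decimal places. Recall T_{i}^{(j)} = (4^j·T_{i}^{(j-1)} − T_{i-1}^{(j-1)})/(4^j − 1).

1.84692

Richardson extrapolation on the trapezoidal column (denominator 4−1=3):
T_{1}^{(1)} = 1.8088498 + (1.8088498 − 1.6927167)/3 = 1.8475608
T_{2}^{(1)} = (4·1.8374315 − 1.8088498) / 3 = 1.8469587
T_{2}^{(2)} = 1.8469587 + (1.8469587 − 1.8475608)/15 = 1.8469186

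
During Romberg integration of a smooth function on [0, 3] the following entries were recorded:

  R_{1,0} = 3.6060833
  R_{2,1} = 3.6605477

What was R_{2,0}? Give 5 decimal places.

3.64693

From R_{2,1} = (4·R_{2,0} − R_{1,0})/3, solve for R_{2,0}:
4·R_{2,0} = 3·3.6605477 + 3.6060833 = 14.5877264
R_{2,0} = 3.6469316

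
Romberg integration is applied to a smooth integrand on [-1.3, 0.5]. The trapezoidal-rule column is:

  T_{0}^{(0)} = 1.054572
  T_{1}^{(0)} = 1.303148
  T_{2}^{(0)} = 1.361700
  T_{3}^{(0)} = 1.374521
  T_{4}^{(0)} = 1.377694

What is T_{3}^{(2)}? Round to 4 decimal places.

Richardson extrapolation on the trapezoidal column (denominator 4−1=3):
T_{2}^{(1)} = 1.361700 + (1.361700 − 1.303148)/3 = 1.381217
T_{3}^{(1)} = 1.374521 + (1.374521 − 1.361700)/3 = 1.378795
T_{3}^{(2)} = 1.378795 + (1.378795 − 1.381217)/15 = 1.378634

1.3786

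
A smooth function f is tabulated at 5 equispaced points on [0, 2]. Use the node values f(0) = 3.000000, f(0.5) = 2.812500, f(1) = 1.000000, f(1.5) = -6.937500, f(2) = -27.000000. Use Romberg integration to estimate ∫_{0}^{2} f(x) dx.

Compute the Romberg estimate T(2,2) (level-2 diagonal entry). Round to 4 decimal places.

-6.4000

T(0,0) (trapezoid, 1 panel, h=2.0000): -24.000000
T(1,0) (trapezoid, 2 panels, h=1.0000): -11.000000
T(2,0) (trapezoid, 4 panels, h=0.5000): -7.562500
T(1,1) = -11.000000 + (-11.000000 − (-24.000000))/3 = -6.666667
T(2,1) = -7.562500 + (-7.562500 − (-11.000000))/3 = -6.416667
T(2,2) = -6.416667 + (-6.416667 − (-6.666667))/15 = -6.400000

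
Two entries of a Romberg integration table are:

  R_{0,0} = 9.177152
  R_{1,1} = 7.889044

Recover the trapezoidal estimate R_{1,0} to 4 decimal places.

8.2111

From R_{1,1} = (4·R_{1,0} − R_{0,0})/3, solve for R_{1,0}:
4·R_{1,0} = 3·7.889044 + 9.177152 = 32.844284
R_{1,0} = 8.211071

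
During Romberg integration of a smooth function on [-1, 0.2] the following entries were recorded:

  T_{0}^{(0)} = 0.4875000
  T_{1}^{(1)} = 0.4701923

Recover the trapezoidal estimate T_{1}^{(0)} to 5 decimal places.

0.47452

From T_{1}^{(1)} = (4·T_{1}^{(0)} − T_{0}^{(0)})/3, solve for T_{1}^{(0)}:
4·T_{1}^{(0)} = 3·0.4701923 + 0.4875000 = 1.8980769
T_{1}^{(0)} = 0.4745192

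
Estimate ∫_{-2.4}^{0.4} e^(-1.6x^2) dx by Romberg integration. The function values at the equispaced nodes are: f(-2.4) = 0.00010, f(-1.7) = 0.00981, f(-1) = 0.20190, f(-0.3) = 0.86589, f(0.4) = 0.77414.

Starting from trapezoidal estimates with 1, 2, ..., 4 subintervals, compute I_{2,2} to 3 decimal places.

1.116

I_{0,0} (trapezoid, 1 panel, h=2.8000): 1.08394
I_{1,0} (trapezoid, 2 panels, h=1.4000): 0.82463
I_{2,0} (trapezoid, 4 panels, h=0.7000): 1.02530
I_{1,1} = 0.82463 + (0.82463 − 1.08394)/3 = 0.73819
I_{2,1} = 1.02530 + (1.02530 − 0.82463)/3 = 1.09219
I_{2,2} = 1.09219 + (1.09219 − 0.73819)/15 = 1.11579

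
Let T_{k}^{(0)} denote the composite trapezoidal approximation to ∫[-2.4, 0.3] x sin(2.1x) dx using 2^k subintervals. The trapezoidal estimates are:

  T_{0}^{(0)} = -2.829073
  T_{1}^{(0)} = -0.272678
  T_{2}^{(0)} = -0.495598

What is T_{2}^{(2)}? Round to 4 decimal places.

Richardson extrapolation on the trapezoidal column (denominator 4−1=3):
T_{1}^{(1)} = -0.272678 + (-0.272678 − (-2.829073))/3 = 0.579454
T_{2}^{(1)} = -0.495598 + (-0.495598 − (-0.272678))/3 = -0.569905
T_{2}^{(2)} = (16·(-0.569905) − 0.579454) / 15 = -0.646529

-0.6465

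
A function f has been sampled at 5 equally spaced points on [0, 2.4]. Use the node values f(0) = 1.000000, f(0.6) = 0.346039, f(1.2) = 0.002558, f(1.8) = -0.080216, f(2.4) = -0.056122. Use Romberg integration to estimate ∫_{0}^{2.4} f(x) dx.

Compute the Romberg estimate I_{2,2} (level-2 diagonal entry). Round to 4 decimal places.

0.4038

I_{0,0} (trapezoid, 1 panel, h=2.4000): 1.132654
I_{1,0} (trapezoid, 2 panels, h=1.2000): 0.569396
I_{2,0} (trapezoid, 4 panels, h=0.6000): 0.444192
I_{1,1} = 0.569396 + (0.569396 − 1.132654)/3 = 0.381643
I_{2,1} = 0.444192 + (0.444192 − 0.569396)/3 = 0.402457
I_{2,2} = 0.402457 + (0.402457 − 0.381643)/15 = 0.403845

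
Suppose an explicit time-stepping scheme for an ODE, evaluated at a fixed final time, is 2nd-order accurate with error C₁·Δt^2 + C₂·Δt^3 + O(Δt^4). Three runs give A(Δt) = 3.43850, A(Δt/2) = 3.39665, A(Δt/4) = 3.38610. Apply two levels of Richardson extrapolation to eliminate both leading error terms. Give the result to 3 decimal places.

First eliminate the Δt^2 term (factor 2^2 = 4):
  B₁ = (4·3.39665 − 3.43850)/3 = 3.38270
  B₂ = (4·3.38610 − 3.39665)/3 = 3.38258
Then eliminate the Δt^3 term (factor 2^3 = 8):
  (8·3.38258 − 3.38270)/7 = 3.38256

3.383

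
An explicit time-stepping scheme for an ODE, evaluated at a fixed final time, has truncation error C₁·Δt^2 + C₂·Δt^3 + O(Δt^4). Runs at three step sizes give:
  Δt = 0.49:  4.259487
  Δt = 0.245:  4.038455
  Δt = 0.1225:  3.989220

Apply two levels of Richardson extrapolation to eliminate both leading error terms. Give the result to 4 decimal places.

3.9740

First eliminate the Δt^2 term (factor 2^2 = 4):
  B₁ = (4·4.038455 − 4.259487)/3 = 3.964778
  B₂ = (4·3.989220 − 4.038455)/3 = 3.972808
Then eliminate the Δt^3 term (factor 2^3 = 8):
  (8·3.972808 − 3.964778)/7 = 3.973955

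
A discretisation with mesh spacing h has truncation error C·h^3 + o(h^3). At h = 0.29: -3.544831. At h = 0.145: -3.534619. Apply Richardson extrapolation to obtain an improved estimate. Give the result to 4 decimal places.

-3.5332

The leading error scales as h^3; refining by a factor of 2 reduces it by 2^3 = 8.
Extrapolated value = (8·A(h/2) − A(h)) / (8 − 1)
= (8·(-3.534619) − (-3.544831)) / 7
= -24.732121 / 7 = -3.533160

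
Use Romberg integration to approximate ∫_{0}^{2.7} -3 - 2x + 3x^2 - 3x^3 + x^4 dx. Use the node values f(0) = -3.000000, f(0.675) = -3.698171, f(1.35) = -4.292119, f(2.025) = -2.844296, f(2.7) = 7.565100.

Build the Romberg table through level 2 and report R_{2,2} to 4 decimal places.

-6.8673

R_{0,0} (trapezoid, 1 panel, h=2.7000): 6.162885
R_{1,0} (trapezoid, 2 panels, h=1.3500): -2.712918
R_{2,0} (trapezoid, 4 panels, h=0.6750): -5.772624
R_{1,1} = -2.712918 + (-2.712918 − 6.162885)/3 = -5.671519
R_{2,1} = -5.772624 + (-5.772624 − (-2.712918))/3 = -6.792526
R_{2,2} = -6.792526 + (-6.792526 − (-5.671519))/15 = -6.867260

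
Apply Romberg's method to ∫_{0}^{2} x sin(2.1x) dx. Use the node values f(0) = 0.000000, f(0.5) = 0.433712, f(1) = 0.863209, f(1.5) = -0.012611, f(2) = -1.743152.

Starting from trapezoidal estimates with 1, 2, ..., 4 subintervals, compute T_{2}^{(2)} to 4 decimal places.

T_{0}^{(0)} (trapezoid, 1 panel, h=2.0000): -1.743152
T_{1}^{(0)} (trapezoid, 2 panels, h=1.0000): -0.008367
T_{2}^{(0)} (trapezoid, 4 panels, h=0.5000): 0.206367
T_{1}^{(1)} = -0.008367 + (-0.008367 − (-1.743152))/3 = 0.569895
T_{2}^{(1)} = 0.206367 + (0.206367 − (-0.008367))/3 = 0.277945
T_{2}^{(2)} = 0.277945 + (0.277945 − 0.569895)/15 = 0.258482

0.2585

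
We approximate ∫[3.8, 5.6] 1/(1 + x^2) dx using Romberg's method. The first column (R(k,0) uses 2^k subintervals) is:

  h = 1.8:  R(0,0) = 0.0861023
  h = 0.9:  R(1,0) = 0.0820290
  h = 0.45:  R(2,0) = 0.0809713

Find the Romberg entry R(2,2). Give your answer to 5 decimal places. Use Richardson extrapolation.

R(1,1) = 0.0820290 + (0.0820290 − 0.0861023)/3 = 0.0806712
R(2,1) = (4·0.0809713 − 0.0820290) / 3 = 0.0806187
R(2,2) = (16·0.0806187 − 0.0806712) / 15 = 0.0806152

0.08062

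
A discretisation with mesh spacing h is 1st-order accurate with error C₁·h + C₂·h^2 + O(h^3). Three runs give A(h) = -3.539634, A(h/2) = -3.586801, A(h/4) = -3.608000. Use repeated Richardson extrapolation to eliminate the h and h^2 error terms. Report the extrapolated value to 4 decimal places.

First eliminate the h term (factor 2^1 = 2):
  B₁ = (2·(-3.586801) − (-3.539634))/1 = -3.633968
  B₂ = (2·(-3.608000) − (-3.586801))/1 = -3.629199
Then eliminate the h^2 term (factor 2^2 = 4):
  (4·(-3.629199) − (-3.633968))/3 = -3.627609

-3.6276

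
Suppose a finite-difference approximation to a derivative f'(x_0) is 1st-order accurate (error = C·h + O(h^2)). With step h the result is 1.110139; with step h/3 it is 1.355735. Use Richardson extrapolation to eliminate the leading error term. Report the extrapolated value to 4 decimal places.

The leading error scales as h; refining by a factor of 3 reduces it by 3^1 = 3.
Extrapolated value = (3·A(h/3) − A(h)) / (3 − 1)
= (3·1.355735 − 1.110139) / 2
= 2.957066 / 2 = 1.478533

1.4785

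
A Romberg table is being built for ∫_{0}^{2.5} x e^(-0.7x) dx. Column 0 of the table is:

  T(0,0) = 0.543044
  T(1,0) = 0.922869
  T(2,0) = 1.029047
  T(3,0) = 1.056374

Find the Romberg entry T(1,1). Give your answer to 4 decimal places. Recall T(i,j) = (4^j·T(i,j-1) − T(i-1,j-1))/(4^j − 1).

1.0495

Richardson extrapolation on the trapezoidal column (denominator 4−1=3):
T(1,1) = (4·0.922869 − 0.543044) / 3 = 1.049477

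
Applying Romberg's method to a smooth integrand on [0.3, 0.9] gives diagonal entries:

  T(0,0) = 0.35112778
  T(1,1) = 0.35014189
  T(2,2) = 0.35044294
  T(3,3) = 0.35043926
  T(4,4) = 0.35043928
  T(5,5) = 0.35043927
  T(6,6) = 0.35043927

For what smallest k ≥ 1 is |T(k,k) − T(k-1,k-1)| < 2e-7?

k = 4

|T(1,1) − T(0,0)| = 0.00098589 ≥ 2e-7
|T(2,2) − T(1,1)| = 0.00030105 ≥ 2e-7
|T(3,3) − T(2,2)| = 0.00000368 ≥ 2e-7
|T(4,4) − T(3,3)| = 0.00000002 < 2e-7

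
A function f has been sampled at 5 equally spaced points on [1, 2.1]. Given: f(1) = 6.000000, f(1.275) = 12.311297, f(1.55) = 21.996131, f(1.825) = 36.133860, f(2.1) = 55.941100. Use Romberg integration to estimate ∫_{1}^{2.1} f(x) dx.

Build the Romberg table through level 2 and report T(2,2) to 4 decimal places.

T(0,0) (trapezoid, 1 panel, h=1.1000): 34.067605
T(1,0) (trapezoid, 2 panels, h=0.5500): 29.131675
T(2,0) (trapezoid, 4 panels, h=0.2750): 27.888255
T(1,1) = 29.131675 + (29.131675 − 34.067605)/3 = 27.486365
T(2,1) = 27.888255 + (27.888255 − 29.131675)/3 = 27.473782
T(2,2) = 27.473782 + (27.473782 − 27.486365)/15 = 27.472943

27.4729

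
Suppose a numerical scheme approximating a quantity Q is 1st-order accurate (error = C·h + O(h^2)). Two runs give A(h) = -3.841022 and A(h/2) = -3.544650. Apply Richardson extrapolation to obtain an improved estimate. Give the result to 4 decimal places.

Extrapolated value = (2·A(h/2) − A(h)) / (2 − 1)
= (2·(-3.544650) − (-3.841022)) / 1
= -3.248278 / 1 = -3.248278

-3.2483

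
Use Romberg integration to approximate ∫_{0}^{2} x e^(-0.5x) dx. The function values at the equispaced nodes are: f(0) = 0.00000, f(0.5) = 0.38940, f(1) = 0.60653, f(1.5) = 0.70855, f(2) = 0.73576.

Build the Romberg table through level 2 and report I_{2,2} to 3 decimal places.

1.057

I_{0,0} (trapezoid, 1 panel, h=2.0000): 0.73576
I_{1,0} (trapezoid, 2 panels, h=1.0000): 0.97441
I_{2,0} (trapezoid, 4 panels, h=0.5000): 1.03618
I_{1,1} = 0.97441 + (0.97441 − 0.73576)/3 = 1.05396
I_{2,1} = 1.03618 + (1.03618 − 0.97441)/3 = 1.05677
I_{2,2} = 1.05677 + (1.05677 − 1.05396)/15 = 1.05696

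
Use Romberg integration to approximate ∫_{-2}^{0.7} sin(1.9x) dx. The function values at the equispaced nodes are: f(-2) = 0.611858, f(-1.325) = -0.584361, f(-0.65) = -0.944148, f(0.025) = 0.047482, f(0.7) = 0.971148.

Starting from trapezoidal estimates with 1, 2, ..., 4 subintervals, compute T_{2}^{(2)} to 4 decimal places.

T_{0}^{(0)} (trapezoid, 1 panel, h=2.7000): 2.137058
T_{1}^{(0)} (trapezoid, 2 panels, h=1.3500): -0.206071
T_{2}^{(0)} (trapezoid, 4 panels, h=0.6750): -0.465429
T_{1}^{(1)} = -0.206071 + (-0.206071 − 2.137058)/3 = -0.987114
T_{2}^{(1)} = -0.465429 + (-0.465429 − (-0.206071))/3 = -0.551882
T_{2}^{(2)} = -0.551882 + (-0.551882 − (-0.987114))/15 = -0.522867

-0.5229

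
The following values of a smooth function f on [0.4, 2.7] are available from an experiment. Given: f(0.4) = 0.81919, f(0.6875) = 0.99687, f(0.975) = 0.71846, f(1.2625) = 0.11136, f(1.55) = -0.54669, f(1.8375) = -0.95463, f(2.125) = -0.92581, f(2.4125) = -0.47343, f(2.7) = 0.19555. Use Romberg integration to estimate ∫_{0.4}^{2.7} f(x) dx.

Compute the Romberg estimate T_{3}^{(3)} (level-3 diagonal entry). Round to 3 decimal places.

-0.170

T_{0}^{(0)} (trapezoid, 1 panel, h=2.3000): 1.16695
T_{1}^{(0)} (trapezoid, 2 panels, h=1.1500): -0.04522
T_{2}^{(0)} (trapezoid, 4 panels, h=0.5750): -0.14184
T_{3}^{(0)} (trapezoid, 8 panels, h=0.2875): -0.16287
T_{1}^{(1)} = -0.04522 + (-0.04522 − 1.16695)/3 = -0.44928
T_{2}^{(1)} = -0.14184 + (-0.14184 − (-0.04522))/3 = -0.17405
T_{3}^{(1)} = -0.16287 + (-0.16287 − (-0.14184))/3 = -0.16988
T_{2}^{(2)} = -0.17405 + (-0.17405 − (-0.44928))/15 = -0.15570
T_{3}^{(2)} = -0.16988 + (-0.16988 − (-0.17405))/15 = -0.16960
T_{3}^{(3)} = -0.16960 + (-0.16960 − (-0.15570))/63 = -0.16982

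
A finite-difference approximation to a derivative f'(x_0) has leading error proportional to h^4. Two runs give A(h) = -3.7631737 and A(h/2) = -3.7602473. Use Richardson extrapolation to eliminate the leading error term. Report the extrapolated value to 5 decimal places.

The leading error scales as h^4; refining by a factor of 2 reduces it by 2^4 = 16.
Extrapolated value = (16·A(h/2) − A(h)) / (16 − 1)
= (16·(-3.7602473) − (-3.7631737)) / 15
= -56.4007831 / 15 = -3.7600522

-3.76005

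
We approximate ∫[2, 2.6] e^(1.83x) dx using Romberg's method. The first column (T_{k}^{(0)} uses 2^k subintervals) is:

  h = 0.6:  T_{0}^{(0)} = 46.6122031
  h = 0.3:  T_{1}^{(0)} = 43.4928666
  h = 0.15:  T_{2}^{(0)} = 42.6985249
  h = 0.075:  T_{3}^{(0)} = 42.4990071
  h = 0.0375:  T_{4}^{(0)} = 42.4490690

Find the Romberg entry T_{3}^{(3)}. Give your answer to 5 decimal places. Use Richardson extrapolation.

42.43242

T_{1}^{(1)} = (4·43.4928666 − 46.6122031) / 3 = 42.4530878
T_{2}^{(1)} = 42.6985249 + (42.6985249 − 43.4928666)/3 = 42.4337443
T_{3}^{(1)} = 42.4990071 + (42.4990071 − 42.6985249)/3 = 42.4325012
T_{2}^{(2)} = (16·42.4337443 − 42.4530878) / 15 = 42.4324547
T_{3}^{(2)} = 42.4325012 + (42.4325012 − 42.4337443)/15 = 42.4324183
T_{3}^{(3)} = 42.4324183 + (42.4324183 − 42.4324547)/63 = 42.4324177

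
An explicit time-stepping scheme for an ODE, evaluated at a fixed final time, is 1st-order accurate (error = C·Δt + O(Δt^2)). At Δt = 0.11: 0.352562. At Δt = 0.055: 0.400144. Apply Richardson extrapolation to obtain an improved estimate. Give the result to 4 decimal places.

The leading error scales as Δt; refining by a factor of 2 reduces it by 2^1 = 2.
Extrapolated value = (2·A(Δt/2) − A(Δt)) / (2 − 1)
= (2·0.400144 − 0.352562) / 1
= 0.447726 / 1 = 0.447726

0.4477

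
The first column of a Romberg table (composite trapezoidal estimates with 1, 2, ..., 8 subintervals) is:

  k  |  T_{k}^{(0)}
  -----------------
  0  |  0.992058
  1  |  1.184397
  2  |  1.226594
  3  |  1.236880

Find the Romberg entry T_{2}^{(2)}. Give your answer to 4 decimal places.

1.2401

Richardson extrapolation on the trapezoidal column (denominator 4−1=3):
T_{1}^{(1)} = (4·1.184397 − 0.992058) / 3 = 1.248510
T_{2}^{(1)} = (4·1.226594 − 1.184397) / 3 = 1.240660
T_{2}^{(2)} = 1.240660 + (1.240660 − 1.248510)/15 = 1.240137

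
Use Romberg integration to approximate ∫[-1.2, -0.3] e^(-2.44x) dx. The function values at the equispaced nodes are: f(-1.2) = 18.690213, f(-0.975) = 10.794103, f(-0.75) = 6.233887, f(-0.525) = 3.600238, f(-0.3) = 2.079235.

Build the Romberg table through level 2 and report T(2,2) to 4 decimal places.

6.8081

T(0,0) (trapezoid, 1 panel, h=0.9000): 9.346252
T(1,0) (trapezoid, 2 panels, h=0.4500): 7.478375
T(2,0) (trapezoid, 4 panels, h=0.2250): 6.977914
T(1,1) = 7.478375 + (7.478375 − 9.346252)/3 = 6.855749
T(2,1) = 6.977914 + (6.977914 − 7.478375)/3 = 6.811094
T(2,2) = 6.811094 + (6.811094 − 6.855749)/15 = 6.808117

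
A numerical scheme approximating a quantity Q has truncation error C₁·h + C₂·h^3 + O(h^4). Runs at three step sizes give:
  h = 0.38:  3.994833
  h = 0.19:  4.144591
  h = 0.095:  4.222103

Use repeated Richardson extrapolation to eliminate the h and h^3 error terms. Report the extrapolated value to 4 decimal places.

4.3004

First eliminate the h term (factor 2^1 = 2):
  B₁ = (2·4.144591 − 3.994833)/1 = 4.294349
  B₂ = (2·4.222103 − 4.144591)/1 = 4.299615
Then eliminate the h^3 term (factor 2^3 = 8):
  (8·4.299615 − 4.294349)/7 = 4.300367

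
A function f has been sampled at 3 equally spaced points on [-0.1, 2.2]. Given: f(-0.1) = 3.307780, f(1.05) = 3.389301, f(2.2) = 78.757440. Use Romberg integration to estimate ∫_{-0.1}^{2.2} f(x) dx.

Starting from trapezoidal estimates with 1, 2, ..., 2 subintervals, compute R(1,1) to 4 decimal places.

36.6553

R(0,0) (trapezoid, 1 panel, h=2.3000): 94.375003
R(1,0) (trapezoid, 2 panels, h=1.1500): 51.085198
R(1,1) = 51.085198 + (51.085198 − 94.375003)/3 = 36.655263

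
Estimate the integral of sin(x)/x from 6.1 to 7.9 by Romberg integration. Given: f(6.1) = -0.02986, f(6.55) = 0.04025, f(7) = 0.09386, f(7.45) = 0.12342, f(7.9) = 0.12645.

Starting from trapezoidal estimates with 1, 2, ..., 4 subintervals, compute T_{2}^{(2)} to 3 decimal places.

0.141

T_{0}^{(0)} (trapezoid, 1 panel, h=1.8000): 0.08693
T_{1}^{(0)} (trapezoid, 2 panels, h=0.9000): 0.12794
T_{2}^{(0)} (trapezoid, 4 panels, h=0.4500): 0.13762
T_{1}^{(1)} = 0.12794 + (0.12794 − 0.08693)/3 = 0.14161
T_{2}^{(1)} = 0.13762 + (0.13762 − 0.12794)/3 = 0.14085
T_{2}^{(2)} = 0.14085 + (0.14085 − 0.14161)/15 = 0.14080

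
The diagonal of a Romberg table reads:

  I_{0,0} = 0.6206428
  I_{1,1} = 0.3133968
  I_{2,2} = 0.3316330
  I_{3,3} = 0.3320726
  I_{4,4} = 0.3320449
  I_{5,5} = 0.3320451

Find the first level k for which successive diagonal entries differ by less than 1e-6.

|I_{1,1} − I_{0,0}| = 0.3072460 ≥ 1e-6
|I_{2,2} − I_{1,1}| = 0.0182362 ≥ 1e-6
|I_{3,3} − I_{2,2}| = 0.0004396 ≥ 1e-6
|I_{4,4} − I_{3,3}| = 0.0000277 ≥ 1e-6
|I_{5,5} − I_{4,4}| = 0.0000002 < 1e-6

k = 5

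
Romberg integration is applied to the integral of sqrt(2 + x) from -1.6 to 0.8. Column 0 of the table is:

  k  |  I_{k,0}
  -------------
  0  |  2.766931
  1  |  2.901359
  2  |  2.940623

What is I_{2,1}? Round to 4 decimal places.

2.9537

I_{2,1} = 2.940623 + (2.940623 − 2.901359)/3 = 2.953711
(Column j=1 coincides with Simpson's rule on the same nodes.)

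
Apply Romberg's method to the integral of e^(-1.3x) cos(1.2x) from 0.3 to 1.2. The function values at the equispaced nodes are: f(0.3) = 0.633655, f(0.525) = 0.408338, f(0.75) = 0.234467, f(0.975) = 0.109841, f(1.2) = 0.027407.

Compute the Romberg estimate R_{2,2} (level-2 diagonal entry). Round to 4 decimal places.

0.2402

R_{0,0} (trapezoid, 1 panel, h=0.9000): 0.297478
R_{1,0} (trapezoid, 2 panels, h=0.4500): 0.254249
R_{2,0} (trapezoid, 4 panels, h=0.2250): 0.243715
R_{1,1} = 0.254249 + (0.254249 − 0.297478)/3 = 0.239839
R_{2,1} = 0.243715 + (0.243715 − 0.254249)/3 = 0.240204
R_{2,2} = 0.240204 + (0.240204 − 0.239839)/15 = 0.240228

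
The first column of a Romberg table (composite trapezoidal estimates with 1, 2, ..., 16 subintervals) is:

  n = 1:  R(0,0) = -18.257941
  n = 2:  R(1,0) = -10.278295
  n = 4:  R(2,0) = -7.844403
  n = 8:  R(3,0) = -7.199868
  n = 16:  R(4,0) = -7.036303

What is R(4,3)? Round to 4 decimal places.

R(2,1) = -7.844403 + (-7.844403 − (-10.278295))/3 = -7.033106
R(3,1) = -7.199868 + (-7.199868 − (-7.844403))/3 = -6.985023
R(4,1) = (4·(-7.036303) − (-7.199868)) / 3 = -6.981781
R(3,2) = -6.985023 + (-6.985023 − (-7.033106))/15 = -6.981817
R(4,2) = -6.981781 + (-6.981781 − (-6.985023))/15 = -6.981565
R(4,3) = -6.981565 + (-6.981565 − (-6.981817))/63 = -6.981561

-6.9816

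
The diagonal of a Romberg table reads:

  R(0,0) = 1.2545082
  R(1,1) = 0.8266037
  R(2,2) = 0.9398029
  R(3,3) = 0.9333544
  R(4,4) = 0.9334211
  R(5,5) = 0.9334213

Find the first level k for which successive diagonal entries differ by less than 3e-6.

k = 5

|R(1,1) − R(0,0)| = 0.4279045 ≥ 3e-6
|R(2,2) − R(1,1)| = 0.1131992 ≥ 3e-6
|R(3,3) − R(2,2)| = 0.0064485 ≥ 3e-6
|R(4,4) − R(3,3)| = 0.0000667 ≥ 3e-6
|R(5,5) − R(4,4)| = 0.0000002 < 3e-6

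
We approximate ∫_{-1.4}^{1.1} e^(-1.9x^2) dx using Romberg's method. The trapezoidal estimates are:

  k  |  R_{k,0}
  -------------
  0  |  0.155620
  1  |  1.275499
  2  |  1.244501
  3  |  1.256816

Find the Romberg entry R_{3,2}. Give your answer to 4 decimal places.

Richardson extrapolation on the trapezoidal column (denominator 4−1=3):
R_{2,1} = (4·1.244501 − 1.275499) / 3 = 1.234168
R_{3,1} = 1.256816 + (1.256816 − 1.244501)/3 = 1.260921
R_{3,2} = (16·1.260921 − 1.234168) / 15 = 1.262705
(Column j=1 coincides with Simpson's rule on the same nodes.)

1.2627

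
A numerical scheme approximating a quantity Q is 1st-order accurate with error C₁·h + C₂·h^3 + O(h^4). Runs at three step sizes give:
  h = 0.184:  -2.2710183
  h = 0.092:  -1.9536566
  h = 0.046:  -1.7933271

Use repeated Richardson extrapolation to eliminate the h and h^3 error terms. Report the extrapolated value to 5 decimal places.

First eliminate the h term (factor 2^1 = 2):
  B₁ = (2·(-1.9536566) − (-2.2710183))/1 = -1.6362949
  B₂ = (2·(-1.7933271) − (-1.9536566))/1 = -1.6329976
Then eliminate the h^3 term (factor 2^3 = 8):
  (8·(-1.6329976) − (-1.6362949))/7 = -1.6325266

-1.63253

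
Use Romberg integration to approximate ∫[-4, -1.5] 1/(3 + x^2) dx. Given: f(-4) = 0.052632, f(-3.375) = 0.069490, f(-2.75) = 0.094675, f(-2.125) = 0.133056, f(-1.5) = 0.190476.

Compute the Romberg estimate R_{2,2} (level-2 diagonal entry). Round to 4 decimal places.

0.2589

R_{0,0} (trapezoid, 1 panel, h=2.5000): 0.303885
R_{1,0} (trapezoid, 2 panels, h=1.2500): 0.270286
R_{2,0} (trapezoid, 4 panels, h=0.6250): 0.261734
R_{1,1} = 0.270286 + (0.270286 − 0.303885)/3 = 0.259086
R_{2,1} = 0.261734 + (0.261734 − 0.270286)/3 = 0.258883
R_{2,2} = 0.258883 + (0.258883 − 0.259086)/15 = 0.258869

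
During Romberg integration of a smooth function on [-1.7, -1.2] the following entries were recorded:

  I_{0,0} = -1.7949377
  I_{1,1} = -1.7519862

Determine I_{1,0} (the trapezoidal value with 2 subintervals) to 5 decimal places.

From I_{1,1} = (4·I_{1,0} − I_{0,0})/3, solve for I_{1,0}:
4·I_{1,0} = 3·(-1.7519862) + (-1.7949377) = -7.0508963
I_{1,0} = -1.7627241

-1.76272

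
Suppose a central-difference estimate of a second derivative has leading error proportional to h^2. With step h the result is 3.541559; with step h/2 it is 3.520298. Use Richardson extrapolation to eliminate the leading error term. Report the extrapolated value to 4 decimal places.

3.5132

The leading error scales as h^2; refining by a factor of 2 reduces it by 2^2 = 4.
Extrapolated value = (4·A(h/2) − A(h)) / (4 − 1)
= (4·3.520298 − 3.541559) / 3
= 10.539633 / 3 = 3.513211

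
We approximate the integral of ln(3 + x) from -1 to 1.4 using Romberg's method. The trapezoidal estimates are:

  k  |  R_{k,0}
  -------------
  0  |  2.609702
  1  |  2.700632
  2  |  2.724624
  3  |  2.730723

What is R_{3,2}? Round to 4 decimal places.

2.7328

R_{2,1} = (4·2.724624 − 2.700632) / 3 = 2.732621
R_{3,1} = (4·2.730723 − 2.724624) / 3 = 2.732756
R_{3,2} = 2.732756 + (2.732756 − 2.732621)/15 = 2.732765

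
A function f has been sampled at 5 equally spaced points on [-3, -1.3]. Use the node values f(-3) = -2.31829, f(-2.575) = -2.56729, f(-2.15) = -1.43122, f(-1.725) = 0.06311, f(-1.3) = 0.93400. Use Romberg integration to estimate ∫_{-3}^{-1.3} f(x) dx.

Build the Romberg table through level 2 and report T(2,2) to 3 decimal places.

T(0,0) (trapezoid, 1 panel, h=1.7000): -1.17665
T(1,0) (trapezoid, 2 panels, h=0.8500): -1.80486
T(2,0) (trapezoid, 4 panels, h=0.4250): -1.96671
T(1,1) = -1.80486 + (-1.80486 − (-1.17665))/3 = -2.01426
T(2,1) = -1.96671 + (-1.96671 − (-1.80486))/3 = -2.02066
T(2,2) = -2.02066 + (-2.02066 − (-2.01426))/15 = -2.02109

-2.021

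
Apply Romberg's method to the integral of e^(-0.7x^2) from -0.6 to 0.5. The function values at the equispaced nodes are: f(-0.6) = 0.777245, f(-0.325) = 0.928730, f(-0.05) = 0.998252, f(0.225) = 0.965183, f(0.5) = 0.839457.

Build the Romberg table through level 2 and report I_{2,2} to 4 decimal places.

I_{0,0} (trapezoid, 1 panel, h=1.1000): 0.889186
I_{1,0} (trapezoid, 2 panels, h=0.5500): 0.993632
I_{2,0} (trapezoid, 4 panels, h=0.2750): 1.017642
I_{1,1} = 0.993632 + (0.993632 − 0.889186)/3 = 1.028447
I_{2,1} = 1.017642 + (1.017642 − 0.993632)/3 = 1.025645
I_{2,2} = 1.025645 + (1.025645 − 1.028447)/15 = 1.025458

1.0255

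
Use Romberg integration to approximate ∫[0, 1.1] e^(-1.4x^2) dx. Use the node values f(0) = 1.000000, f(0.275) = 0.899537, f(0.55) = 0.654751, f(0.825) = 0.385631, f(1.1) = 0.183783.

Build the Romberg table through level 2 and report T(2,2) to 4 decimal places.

T(0,0) (trapezoid, 1 panel, h=1.1000): 0.651081
T(1,0) (trapezoid, 2 panels, h=0.5500): 0.685653
T(2,0) (trapezoid, 4 panels, h=0.2750): 0.696248
T(1,1) = 0.685653 + (0.685653 − 0.651081)/3 = 0.697177
T(2,1) = 0.696248 + (0.696248 − 0.685653)/3 = 0.699780
T(2,2) = 0.699780 + (0.699780 − 0.697177)/15 = 0.699954

0.7000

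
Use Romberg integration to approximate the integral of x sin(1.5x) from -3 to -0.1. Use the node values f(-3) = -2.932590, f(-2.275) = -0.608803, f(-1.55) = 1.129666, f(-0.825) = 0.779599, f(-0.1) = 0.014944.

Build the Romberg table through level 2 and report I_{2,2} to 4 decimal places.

I_{0,0} (trapezoid, 1 panel, h=2.9000): -4.230587
I_{1,0} (trapezoid, 2 panels, h=1.4500): -0.477278
I_{2,0} (trapezoid, 4 panels, h=0.7250): -0.114812
I_{1,1} = -0.477278 + (-0.477278 − (-4.230587))/3 = 0.773825
I_{2,1} = -0.114812 + (-0.114812 − (-0.477278))/3 = 0.006010
I_{2,2} = 0.006010 + (0.006010 − 0.773825)/15 = -0.045178

-0.0452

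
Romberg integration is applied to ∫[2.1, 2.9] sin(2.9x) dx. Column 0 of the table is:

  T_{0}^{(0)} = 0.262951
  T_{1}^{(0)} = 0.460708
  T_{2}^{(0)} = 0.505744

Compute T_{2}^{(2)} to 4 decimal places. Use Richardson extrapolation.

0.5204

Richardson extrapolation on the trapezoidal column (denominator 4−1=3):
T_{1}^{(1)} = 0.460708 + (0.460708 − 0.262951)/3 = 0.526627
T_{2}^{(1)} = (4·0.505744 − 0.460708) / 3 = 0.520756
T_{2}^{(2)} = (16·0.520756 − 0.526627) / 15 = 0.520365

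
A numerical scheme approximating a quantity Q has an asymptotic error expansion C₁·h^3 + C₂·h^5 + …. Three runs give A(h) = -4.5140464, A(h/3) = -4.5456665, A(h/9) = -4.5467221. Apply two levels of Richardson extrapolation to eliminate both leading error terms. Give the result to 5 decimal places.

-4.54676

First eliminate the h^3 term (factor 3^3 = 27):
  B₁ = (27·(-4.5456665) − (-4.5140464))/26 = -4.5468827
  B₂ = (27·(-4.5467221) − (-4.5456665))/26 = -4.5467627
Then eliminate the h^5 term (factor 3^5 = 243):
  (243·(-4.5467627) − (-4.5468827))/242 = -4.5467622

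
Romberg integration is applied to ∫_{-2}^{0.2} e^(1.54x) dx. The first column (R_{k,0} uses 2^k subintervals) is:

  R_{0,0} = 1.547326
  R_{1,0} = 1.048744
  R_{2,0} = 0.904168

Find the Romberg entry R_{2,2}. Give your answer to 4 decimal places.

Richardson extrapolation on the trapezoidal column (denominator 4−1=3):
R_{1,1} = 1.048744 + (1.048744 − 1.547326)/3 = 0.882550
R_{2,1} = (4·0.904168 − 1.048744) / 3 = 0.855976
R_{2,2} = (16·0.855976 − 0.882550) / 15 = 0.854204
(Column j=1 coincides with Simpson's rule on the same nodes.)

0.8542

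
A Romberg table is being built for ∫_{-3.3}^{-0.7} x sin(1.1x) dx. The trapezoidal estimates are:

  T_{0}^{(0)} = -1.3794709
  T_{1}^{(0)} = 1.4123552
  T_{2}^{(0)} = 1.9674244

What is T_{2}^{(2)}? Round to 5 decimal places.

2.13975

Richardson extrapolation on the trapezoidal column (denominator 4−1=3):
T_{1}^{(1)} = 1.4123552 + (1.4123552 − (-1.3794709))/3 = 2.3429639
T_{2}^{(1)} = (4·1.9674244 − 1.4123552) / 3 = 2.1524475
T_{2}^{(2)} = 2.1524475 + (2.1524475 − 2.3429639)/15 = 2.1397464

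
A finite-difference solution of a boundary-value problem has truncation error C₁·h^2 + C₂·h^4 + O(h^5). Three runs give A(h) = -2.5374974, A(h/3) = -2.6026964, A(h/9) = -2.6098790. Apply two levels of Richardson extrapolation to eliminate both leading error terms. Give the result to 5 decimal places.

-2.61078

First eliminate the h^2 term (factor 3^2 = 9):
  B₁ = (9·(-2.6026964) − (-2.5374974))/8 = -2.6108463
  B₂ = (9·(-2.6098790) − (-2.6026964))/8 = -2.6107768
Then eliminate the h^4 term (factor 3^4 = 81):
  (81·(-2.6107768) − (-2.6108463))/80 = -2.6107759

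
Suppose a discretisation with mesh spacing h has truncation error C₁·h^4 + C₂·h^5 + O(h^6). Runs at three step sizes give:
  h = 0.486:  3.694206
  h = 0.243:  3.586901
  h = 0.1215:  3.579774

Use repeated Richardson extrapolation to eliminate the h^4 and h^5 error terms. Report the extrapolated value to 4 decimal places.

3.5793

First eliminate the h^4 term (factor 2^4 = 16):
  B₁ = (16·3.586901 − 3.694206)/15 = 3.579747
  B₂ = (16·3.579774 − 3.586901)/15 = 3.579299
Then eliminate the h^5 term (factor 2^5 = 32):
  (32·3.579299 − 3.579747)/31 = 3.579285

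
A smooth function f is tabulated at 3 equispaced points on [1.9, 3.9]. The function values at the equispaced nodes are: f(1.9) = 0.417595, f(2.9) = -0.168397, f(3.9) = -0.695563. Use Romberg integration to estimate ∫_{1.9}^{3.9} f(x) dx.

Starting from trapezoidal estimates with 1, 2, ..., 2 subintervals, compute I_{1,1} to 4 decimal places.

-0.3172

I_{0,0} (trapezoid, 1 panel, h=2.0000): -0.277968
I_{1,0} (trapezoid, 2 panels, h=1.0000): -0.307381
I_{1,1} = -0.307381 + (-0.307381 − (-0.277968))/3 = -0.317185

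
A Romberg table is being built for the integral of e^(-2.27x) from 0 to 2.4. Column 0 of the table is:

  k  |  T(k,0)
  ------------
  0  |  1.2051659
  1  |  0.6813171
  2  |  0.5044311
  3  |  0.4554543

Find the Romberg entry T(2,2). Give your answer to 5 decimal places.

T(1,1) = (4·0.6813171 − 1.2051659) / 3 = 0.5067008
T(2,1) = (4·0.5044311 − 0.6813171) / 3 = 0.4454691
T(2,2) = (16·0.4454691 − 0.5067008) / 15 = 0.4413870

0.44139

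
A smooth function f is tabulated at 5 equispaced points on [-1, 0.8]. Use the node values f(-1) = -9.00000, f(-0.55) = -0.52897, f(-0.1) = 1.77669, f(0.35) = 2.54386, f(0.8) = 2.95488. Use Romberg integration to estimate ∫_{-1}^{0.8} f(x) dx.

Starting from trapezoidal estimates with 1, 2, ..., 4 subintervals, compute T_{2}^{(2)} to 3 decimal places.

T_{0}^{(0)} (trapezoid, 1 panel, h=1.8000): -5.44061
T_{1}^{(0)} (trapezoid, 2 panels, h=0.9000): -1.12128
T_{2}^{(0)} (trapezoid, 4 panels, h=0.4500): 0.34606
T_{1}^{(1)} = -1.12128 + (-1.12128 − (-5.44061))/3 = 0.31850
T_{2}^{(1)} = 0.34606 + (0.34606 − (-1.12128))/3 = 0.83517
T_{2}^{(2)} = 0.83517 + (0.83517 − 0.31850)/15 = 0.86961

0.870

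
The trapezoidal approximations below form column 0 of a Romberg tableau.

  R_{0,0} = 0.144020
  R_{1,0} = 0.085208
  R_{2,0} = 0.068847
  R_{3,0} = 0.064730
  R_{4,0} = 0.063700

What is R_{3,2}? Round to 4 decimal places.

0.0634

R_{2,1} = (4·0.068847 − 0.085208) / 3 = 0.063393
R_{3,1} = (4·0.064730 − 0.068847) / 3 = 0.063358
R_{3,2} = (16·0.063358 − 0.063393) / 15 = 0.063356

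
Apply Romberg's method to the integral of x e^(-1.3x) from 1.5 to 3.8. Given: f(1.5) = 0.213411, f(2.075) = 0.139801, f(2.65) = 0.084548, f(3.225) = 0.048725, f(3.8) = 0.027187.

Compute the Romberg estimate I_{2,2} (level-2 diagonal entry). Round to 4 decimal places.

I_{0,0} (trapezoid, 1 panel, h=2.3000): 0.276688
I_{1,0} (trapezoid, 2 panels, h=1.1500): 0.235574
I_{2,0} (trapezoid, 4 panels, h=0.5750): 0.226189
I_{1,1} = 0.235574 + (0.235574 − 0.276688)/3 = 0.221869
I_{2,1} = 0.226189 + (0.226189 − 0.235574)/3 = 0.223061
I_{2,2} = 0.223061 + (0.223061 − 0.221869)/15 = 0.223140

0.2231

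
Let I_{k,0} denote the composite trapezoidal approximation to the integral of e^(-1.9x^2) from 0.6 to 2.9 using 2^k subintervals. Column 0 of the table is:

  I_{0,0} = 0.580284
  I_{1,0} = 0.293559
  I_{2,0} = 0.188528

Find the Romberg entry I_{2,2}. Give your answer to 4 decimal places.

Richardson extrapolation on the trapezoidal column (denominator 4−1=3):
I_{1,1} = (4·0.293559 − 0.580284) / 3 = 0.197984
I_{2,1} = 0.188528 + (0.188528 − 0.293559)/3 = 0.153518
I_{2,2} = (16·0.153518 − 0.197984) / 15 = 0.150554

0.1506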